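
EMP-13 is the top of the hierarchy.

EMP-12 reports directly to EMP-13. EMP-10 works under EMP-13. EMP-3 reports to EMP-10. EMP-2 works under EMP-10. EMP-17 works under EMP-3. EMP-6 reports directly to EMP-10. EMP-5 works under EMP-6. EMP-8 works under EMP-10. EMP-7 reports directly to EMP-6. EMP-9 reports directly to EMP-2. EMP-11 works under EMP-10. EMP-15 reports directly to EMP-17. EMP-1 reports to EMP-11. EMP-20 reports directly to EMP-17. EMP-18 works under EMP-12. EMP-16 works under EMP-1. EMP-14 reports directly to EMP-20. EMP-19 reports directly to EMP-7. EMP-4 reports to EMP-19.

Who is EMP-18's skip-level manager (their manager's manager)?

EMP-18 reports to EMP-12, and EMP-12 reports to EMP-13. So EMP-18's skip-level manager is EMP-13.

EMP-13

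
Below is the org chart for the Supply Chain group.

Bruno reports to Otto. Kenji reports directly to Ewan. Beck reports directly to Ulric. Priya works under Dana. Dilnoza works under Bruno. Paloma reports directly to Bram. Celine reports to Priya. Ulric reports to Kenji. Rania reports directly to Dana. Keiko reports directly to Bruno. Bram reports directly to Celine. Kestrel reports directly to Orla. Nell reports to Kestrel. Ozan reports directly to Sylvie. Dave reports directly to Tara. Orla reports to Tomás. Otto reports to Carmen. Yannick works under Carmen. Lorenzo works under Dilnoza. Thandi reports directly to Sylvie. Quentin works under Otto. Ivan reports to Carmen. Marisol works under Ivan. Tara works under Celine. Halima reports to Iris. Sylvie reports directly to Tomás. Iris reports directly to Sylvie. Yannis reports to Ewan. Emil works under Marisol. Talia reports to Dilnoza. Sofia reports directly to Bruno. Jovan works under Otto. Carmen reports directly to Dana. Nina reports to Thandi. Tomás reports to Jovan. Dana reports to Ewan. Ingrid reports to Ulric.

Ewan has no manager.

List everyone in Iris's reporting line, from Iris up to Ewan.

Iris -> Sylvie -> Tomás -> Jovan -> Otto -> Carmen -> Dana -> Ewan

Iris reports to Sylvie. Sylvie reports to Tomás. Tomás reports to Jovan. Jovan reports to Otto. Otto reports to Carmen. Carmen reports to Dana. Dana reports to Ewan. Ewan is at the top.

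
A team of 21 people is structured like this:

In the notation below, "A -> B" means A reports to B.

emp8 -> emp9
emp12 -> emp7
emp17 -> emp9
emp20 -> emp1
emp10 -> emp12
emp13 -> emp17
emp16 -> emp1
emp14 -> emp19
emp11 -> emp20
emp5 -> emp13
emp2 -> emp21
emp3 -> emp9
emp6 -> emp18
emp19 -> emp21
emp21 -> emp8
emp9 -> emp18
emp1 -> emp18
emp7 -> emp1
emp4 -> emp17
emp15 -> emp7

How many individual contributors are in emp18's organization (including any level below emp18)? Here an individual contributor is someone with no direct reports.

10

The people in emp18's organization with no one reporting to them are emp16, emp15, emp10, emp11, emp6, emp4, emp5, emp2, emp14, emp3. That is 10.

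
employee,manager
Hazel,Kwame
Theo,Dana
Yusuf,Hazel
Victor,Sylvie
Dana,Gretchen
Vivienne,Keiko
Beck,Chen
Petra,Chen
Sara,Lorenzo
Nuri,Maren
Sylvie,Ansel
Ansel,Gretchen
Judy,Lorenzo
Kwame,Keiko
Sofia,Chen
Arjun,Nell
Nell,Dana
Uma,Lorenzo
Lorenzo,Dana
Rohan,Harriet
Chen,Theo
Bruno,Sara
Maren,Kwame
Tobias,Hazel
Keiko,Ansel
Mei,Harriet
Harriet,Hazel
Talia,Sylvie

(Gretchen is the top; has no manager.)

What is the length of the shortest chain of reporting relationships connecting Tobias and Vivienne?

4

Tobias is 3 levels below Keiko, and Vivienne is 1 level below Keiko (their lowest common manager). The shortest path runs up from Tobias to Keiko and back down to Vivienne: 3 + 1 = 4 links.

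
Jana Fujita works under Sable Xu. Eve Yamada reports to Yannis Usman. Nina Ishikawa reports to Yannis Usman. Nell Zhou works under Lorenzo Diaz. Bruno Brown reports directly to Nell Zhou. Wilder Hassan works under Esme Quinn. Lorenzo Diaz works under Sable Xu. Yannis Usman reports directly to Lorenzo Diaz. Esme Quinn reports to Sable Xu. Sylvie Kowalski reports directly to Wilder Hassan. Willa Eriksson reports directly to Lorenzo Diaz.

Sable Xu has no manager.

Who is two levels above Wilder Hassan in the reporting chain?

Sable Xu

Wilder Hassan reports to Esme Quinn, and Esme Quinn reports to Sable Xu. So Wilder Hassan's skip-level manager is Sable Xu.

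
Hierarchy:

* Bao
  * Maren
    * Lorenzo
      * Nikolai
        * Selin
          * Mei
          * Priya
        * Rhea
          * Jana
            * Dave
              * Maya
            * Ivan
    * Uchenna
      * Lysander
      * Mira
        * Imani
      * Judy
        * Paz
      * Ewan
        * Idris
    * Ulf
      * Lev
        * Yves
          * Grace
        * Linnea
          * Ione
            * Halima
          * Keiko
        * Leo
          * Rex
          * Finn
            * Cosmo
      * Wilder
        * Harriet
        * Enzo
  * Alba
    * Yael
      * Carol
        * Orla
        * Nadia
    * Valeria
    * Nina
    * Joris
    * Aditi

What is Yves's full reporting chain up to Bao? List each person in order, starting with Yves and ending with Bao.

Yves reports to Lev. Lev reports to Ulf. Ulf reports to Maren. Maren reports to Bao. Bao is at the top.

Yves -> Lev -> Ulf -> Maren -> Bao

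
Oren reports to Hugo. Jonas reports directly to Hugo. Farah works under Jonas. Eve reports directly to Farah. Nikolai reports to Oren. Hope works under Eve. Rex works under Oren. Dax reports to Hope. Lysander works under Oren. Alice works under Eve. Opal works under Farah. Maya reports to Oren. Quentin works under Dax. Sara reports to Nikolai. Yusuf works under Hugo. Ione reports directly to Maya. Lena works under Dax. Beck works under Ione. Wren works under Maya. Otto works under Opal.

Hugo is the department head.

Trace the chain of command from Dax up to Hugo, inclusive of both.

Dax reports to Hope. Hope reports to Eve. Eve reports to Farah. Farah reports to Jonas. Jonas reports to Hugo. Hugo is at the top.

Dax -> Hope -> Eve -> Farah -> Jonas -> Hugo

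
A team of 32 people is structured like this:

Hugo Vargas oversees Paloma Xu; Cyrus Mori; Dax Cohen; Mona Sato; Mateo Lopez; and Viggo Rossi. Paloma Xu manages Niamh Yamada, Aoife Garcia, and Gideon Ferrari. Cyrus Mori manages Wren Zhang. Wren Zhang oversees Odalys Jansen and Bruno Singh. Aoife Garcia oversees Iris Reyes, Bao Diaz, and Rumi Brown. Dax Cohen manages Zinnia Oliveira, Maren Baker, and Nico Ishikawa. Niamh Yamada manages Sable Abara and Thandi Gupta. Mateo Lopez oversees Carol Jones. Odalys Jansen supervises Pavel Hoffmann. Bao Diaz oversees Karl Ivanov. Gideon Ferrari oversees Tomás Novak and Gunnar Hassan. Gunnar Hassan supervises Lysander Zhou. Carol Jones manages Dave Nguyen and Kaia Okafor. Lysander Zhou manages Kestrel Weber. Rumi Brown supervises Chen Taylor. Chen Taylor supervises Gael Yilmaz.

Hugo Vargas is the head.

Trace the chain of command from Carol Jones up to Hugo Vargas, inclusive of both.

Carol Jones reports to Mateo Lopez. Mateo Lopez reports to Hugo Vargas. Hugo Vargas is at the top.

Carol Jones -> Mateo Lopez -> Hugo Vargas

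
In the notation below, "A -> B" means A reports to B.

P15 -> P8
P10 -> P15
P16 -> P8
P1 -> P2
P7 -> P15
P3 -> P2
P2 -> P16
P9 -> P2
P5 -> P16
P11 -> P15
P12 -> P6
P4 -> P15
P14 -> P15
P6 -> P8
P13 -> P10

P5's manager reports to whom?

P5 reports to P16, and P16 reports to P8. So P5's skip-level manager is P8.

P8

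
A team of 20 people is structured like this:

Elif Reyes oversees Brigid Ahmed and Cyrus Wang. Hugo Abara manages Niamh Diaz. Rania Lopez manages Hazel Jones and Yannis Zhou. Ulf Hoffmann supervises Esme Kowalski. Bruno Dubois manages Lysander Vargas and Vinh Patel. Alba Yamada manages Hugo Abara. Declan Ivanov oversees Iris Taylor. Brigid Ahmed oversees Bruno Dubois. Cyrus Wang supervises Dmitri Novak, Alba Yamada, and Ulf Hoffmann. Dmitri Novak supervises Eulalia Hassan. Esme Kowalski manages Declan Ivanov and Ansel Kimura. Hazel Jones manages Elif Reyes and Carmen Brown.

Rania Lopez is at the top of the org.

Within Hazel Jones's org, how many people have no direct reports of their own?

The people in Hazel Jones's organization with no one reporting to them are Carmen Brown, Vinh Patel, Lysander Vargas, Niamh Diaz, Eulalia Hassan, Ansel Kimura, Iris Taylor. That is 7.

7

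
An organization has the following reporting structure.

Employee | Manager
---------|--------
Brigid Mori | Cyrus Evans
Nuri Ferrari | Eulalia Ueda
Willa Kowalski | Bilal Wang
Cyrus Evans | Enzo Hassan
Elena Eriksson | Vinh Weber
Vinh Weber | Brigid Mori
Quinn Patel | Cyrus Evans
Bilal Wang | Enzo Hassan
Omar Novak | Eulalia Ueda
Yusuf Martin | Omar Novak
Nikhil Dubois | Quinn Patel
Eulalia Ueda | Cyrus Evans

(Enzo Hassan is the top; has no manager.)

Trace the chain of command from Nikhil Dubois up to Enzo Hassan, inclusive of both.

Nikhil Dubois -> Quinn Patel -> Cyrus Evans -> Enzo Hassan

Nikhil Dubois reports to Quinn Patel. Quinn Patel reports to Cyrus Evans. Cyrus Evans reports to Enzo Hassan. Enzo Hassan is at the top.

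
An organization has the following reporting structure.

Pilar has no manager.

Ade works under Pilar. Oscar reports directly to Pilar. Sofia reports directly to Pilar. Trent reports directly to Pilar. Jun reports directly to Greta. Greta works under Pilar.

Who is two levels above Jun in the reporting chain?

Pilar

Jun reports to Greta, and Greta reports to Pilar. So Jun's skip-level manager is Pilar.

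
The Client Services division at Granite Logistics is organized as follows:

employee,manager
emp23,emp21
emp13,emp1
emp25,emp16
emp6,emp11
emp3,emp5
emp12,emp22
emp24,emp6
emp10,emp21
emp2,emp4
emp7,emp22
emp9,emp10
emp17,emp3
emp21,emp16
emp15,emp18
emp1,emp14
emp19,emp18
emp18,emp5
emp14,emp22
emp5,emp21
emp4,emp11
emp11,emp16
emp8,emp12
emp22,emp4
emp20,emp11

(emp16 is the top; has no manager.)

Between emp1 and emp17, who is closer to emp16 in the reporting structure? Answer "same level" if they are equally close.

emp17

emp1 is 5 levels below emp16; emp17 is 4. emp17 is higher.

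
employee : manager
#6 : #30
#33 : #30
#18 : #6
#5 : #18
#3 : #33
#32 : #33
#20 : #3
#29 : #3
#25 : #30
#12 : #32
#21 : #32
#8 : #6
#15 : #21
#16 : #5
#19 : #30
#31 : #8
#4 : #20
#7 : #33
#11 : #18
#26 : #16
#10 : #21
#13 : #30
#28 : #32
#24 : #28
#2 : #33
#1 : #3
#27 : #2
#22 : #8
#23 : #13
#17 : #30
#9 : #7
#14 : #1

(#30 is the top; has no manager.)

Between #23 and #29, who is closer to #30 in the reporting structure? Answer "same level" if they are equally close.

#23

#23 is 2 levels below #30; #29 is 3. #23 is higher.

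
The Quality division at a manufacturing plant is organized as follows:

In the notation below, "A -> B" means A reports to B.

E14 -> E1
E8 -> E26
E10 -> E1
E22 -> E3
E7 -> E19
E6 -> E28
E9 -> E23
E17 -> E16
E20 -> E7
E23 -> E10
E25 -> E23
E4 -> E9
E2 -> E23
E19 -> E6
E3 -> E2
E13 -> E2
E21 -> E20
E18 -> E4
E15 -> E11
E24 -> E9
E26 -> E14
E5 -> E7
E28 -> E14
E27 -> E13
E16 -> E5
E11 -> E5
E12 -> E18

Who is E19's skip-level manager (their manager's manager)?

E19 reports to E6, and E6 reports to E28. So E19's skip-level manager is E28.

E28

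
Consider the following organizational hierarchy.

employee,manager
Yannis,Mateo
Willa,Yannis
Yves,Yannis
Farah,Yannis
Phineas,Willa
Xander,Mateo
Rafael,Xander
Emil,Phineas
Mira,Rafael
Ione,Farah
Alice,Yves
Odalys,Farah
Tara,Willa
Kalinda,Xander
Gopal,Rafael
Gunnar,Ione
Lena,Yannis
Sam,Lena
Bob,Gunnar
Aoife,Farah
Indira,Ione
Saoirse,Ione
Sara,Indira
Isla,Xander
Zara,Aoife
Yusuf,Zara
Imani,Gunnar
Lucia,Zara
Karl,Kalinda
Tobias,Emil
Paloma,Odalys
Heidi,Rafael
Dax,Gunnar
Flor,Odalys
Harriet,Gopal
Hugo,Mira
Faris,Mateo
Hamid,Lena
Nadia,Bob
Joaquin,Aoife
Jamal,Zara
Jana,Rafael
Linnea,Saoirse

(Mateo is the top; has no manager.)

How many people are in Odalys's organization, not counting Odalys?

Odalys directly manages Paloma, Flor. Paloma has no reports. Flor has no reports. So Odalys's organization is 2 direct reports plus everyone under them: 1 + 1 = 2.

2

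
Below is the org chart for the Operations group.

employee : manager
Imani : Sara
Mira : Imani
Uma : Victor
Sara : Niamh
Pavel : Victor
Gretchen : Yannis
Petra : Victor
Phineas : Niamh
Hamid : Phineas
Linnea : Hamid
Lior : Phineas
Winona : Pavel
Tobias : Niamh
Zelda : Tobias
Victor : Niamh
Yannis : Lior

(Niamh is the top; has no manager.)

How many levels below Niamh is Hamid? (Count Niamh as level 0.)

2

Chain from Hamid up to Niamh: Hamid → Phineas → Niamh. That is 2 steps up, so Hamid is 2 levels below Niamh.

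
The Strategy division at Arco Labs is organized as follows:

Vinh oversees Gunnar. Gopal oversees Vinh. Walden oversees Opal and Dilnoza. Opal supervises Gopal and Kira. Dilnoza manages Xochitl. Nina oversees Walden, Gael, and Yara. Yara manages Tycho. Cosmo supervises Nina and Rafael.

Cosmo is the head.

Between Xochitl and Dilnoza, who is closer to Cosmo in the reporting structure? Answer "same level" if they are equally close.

Xochitl is 4 levels below Cosmo; Dilnoza is 3. Dilnoza is higher.

Dilnoza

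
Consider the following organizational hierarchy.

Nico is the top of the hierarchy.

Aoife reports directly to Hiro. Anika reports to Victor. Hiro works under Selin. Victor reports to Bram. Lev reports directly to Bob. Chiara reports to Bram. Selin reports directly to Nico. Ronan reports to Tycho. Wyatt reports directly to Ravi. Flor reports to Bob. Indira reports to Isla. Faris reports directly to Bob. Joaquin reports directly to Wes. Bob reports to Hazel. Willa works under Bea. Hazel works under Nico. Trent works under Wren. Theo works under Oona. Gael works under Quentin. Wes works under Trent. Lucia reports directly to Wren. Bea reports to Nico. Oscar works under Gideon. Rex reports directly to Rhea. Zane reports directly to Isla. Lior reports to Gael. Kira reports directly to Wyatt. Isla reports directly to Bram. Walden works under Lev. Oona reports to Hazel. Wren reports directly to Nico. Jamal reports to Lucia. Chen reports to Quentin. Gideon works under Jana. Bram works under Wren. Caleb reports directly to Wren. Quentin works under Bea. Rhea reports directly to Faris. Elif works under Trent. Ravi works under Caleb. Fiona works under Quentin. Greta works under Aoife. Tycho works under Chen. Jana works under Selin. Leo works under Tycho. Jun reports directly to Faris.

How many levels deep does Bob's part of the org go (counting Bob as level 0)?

The longest chain under Bob runs Bob → Faris → Rhea → Rex, which is 3 levels below Bob.

3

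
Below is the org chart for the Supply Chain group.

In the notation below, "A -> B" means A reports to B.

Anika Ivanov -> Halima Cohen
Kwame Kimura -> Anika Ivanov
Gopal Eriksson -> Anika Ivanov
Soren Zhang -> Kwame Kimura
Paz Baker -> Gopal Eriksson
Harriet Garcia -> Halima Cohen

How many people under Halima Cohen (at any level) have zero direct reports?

The people in Halima Cohen's organization with no one reporting to them are Harriet Garcia, Soren Zhang, Paz Baker. That is 3.

3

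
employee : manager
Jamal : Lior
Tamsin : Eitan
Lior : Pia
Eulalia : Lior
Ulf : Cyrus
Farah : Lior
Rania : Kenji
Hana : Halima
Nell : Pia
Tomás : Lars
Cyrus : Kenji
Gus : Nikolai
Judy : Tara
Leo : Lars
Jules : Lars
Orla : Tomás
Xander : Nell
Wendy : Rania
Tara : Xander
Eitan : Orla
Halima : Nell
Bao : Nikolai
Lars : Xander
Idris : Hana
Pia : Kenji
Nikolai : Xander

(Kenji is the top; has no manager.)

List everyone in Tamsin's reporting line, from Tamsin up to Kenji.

Tamsin -> Eitan -> Orla -> Tomás -> Lars -> Xander -> Nell -> Pia -> Kenji

Tamsin reports to Eitan. Eitan reports to Orla. Orla reports to Tomás. Tomás reports to Lars. Lars reports to Xander. Xander reports to Nell. Nell reports to Pia. Pia reports to Kenji. Kenji is at the top.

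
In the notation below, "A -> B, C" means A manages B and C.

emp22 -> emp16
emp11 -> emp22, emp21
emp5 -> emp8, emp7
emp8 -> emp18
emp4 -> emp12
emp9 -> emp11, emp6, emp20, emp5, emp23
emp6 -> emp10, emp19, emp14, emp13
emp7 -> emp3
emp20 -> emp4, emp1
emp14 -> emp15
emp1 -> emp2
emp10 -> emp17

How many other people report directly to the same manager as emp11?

emp11 reports to emp9. emp9's other direct reports are emp6, emp20, emp5, emp23 — 4 peers.

4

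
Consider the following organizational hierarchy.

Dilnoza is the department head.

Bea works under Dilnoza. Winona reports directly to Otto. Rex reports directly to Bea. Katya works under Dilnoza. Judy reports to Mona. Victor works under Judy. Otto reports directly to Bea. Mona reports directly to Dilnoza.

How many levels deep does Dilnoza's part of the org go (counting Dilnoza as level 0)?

3

The longest chain under Dilnoza runs Dilnoza → Mona → Judy → Victor, which is 3 levels below Dilnoza.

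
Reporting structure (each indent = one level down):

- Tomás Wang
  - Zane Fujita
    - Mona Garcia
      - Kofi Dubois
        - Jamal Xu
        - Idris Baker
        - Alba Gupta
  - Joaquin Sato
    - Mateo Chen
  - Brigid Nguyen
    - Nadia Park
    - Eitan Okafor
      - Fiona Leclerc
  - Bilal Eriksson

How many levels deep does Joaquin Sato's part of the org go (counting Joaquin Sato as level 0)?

1

The longest chain under Joaquin Sato runs Joaquin Sato → Mateo Chen, which is 1 level below Joaquin Sato.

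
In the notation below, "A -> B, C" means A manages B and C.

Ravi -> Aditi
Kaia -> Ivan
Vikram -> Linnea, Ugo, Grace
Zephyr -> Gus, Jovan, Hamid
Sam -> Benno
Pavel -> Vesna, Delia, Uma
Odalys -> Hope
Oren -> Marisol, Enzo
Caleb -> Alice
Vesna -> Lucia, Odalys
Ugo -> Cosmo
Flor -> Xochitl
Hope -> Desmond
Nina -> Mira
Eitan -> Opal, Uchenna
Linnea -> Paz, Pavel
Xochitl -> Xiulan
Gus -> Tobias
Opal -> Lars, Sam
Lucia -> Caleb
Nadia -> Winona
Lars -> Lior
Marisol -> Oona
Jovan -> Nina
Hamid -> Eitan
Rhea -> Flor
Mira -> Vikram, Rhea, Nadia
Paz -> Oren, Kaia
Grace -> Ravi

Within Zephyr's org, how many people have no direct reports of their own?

15

The people in Zephyr's organization with no one reporting to them are Uchenna, Benno, Lior, Winona, Xiulan, Aditi, Cosmo, Uma, Delia, Desmond, Alice, Ivan, Enzo, Oona, Tobias. That is 15.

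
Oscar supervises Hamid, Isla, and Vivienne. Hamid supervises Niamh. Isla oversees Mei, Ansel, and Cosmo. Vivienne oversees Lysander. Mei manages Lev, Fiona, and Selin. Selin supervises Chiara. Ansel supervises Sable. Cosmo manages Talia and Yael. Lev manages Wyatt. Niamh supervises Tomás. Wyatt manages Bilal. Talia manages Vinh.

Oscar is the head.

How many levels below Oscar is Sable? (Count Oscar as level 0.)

Chain from Sable up to Oscar: Sable → Ansel → Isla → Oscar. That is 3 steps up, so Sable is 3 levels below Oscar.

3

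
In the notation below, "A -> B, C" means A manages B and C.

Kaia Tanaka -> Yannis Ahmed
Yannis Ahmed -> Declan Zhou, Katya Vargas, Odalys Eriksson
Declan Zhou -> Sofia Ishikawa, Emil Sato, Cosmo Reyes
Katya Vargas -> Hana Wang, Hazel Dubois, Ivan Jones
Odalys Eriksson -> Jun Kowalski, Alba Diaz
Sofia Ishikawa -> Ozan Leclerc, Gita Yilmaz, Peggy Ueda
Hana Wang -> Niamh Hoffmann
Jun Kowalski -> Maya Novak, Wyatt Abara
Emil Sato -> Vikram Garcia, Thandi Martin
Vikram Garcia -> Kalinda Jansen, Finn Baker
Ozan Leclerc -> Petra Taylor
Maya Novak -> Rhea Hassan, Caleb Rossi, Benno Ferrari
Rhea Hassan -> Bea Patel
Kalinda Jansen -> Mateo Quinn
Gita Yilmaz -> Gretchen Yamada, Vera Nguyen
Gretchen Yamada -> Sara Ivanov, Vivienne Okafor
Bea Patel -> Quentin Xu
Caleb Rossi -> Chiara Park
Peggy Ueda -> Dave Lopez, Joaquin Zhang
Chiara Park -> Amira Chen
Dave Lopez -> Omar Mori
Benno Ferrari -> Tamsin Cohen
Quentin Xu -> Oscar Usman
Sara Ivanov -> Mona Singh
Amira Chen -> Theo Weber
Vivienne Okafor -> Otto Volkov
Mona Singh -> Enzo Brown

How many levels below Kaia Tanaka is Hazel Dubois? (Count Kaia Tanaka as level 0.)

3

Chain from Hazel Dubois up to Kaia Tanaka: Hazel Dubois → Katya Vargas → Yannis Ahmed → Kaia Tanaka. That is 3 steps up, so Hazel Dubois is 3 levels below Kaia Tanaka.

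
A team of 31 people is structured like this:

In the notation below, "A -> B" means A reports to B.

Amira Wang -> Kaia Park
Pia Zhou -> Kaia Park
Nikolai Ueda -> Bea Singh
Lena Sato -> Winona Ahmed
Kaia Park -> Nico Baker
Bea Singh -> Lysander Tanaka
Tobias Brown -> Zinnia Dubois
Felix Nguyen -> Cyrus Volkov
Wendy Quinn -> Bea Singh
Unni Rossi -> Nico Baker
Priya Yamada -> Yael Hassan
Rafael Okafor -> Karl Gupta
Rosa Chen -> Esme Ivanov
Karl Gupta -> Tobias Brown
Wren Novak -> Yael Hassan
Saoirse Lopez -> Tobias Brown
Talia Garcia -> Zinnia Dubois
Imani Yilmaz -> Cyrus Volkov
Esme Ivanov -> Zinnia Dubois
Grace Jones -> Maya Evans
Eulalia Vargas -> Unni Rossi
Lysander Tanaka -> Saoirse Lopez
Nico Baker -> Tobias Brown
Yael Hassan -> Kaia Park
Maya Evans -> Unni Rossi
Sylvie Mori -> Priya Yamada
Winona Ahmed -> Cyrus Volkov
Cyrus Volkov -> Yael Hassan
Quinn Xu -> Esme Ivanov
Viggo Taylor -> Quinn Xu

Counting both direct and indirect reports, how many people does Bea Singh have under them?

2

Bea Singh directly manages Wendy Quinn, Nikolai Ueda. Wendy Quinn has no reports. Nikolai Ueda has no reports. So Bea Singh's organization is 2 direct reports plus everyone under them: 1 + 1 = 2.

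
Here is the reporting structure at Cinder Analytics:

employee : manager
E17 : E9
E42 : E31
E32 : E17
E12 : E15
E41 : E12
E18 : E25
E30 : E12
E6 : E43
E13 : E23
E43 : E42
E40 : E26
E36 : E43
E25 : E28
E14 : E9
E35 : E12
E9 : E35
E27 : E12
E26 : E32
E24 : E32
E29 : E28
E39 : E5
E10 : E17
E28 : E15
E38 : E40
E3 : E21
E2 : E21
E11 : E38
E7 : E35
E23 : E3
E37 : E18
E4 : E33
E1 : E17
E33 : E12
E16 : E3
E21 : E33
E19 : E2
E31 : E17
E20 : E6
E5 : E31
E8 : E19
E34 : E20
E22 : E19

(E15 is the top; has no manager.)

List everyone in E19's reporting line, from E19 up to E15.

E19 -> E2 -> E21 -> E33 -> E12 -> E15

E19 reports to E2. E2 reports to E21. E21 reports to E33. E33 reports to E12. E12 reports to E15. E15 is at the top.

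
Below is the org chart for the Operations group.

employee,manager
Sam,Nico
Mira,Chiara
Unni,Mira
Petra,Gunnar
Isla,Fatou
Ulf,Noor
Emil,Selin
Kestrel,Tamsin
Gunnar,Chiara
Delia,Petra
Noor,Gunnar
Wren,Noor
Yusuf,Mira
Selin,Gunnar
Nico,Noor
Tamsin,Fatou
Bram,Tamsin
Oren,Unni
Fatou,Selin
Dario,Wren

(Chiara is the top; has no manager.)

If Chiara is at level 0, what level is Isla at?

Chain from Isla up to Chiara: Isla → Fatou → Selin → Gunnar → Chiara. That is 4 steps up, so Isla is 4 levels below Chiara.

4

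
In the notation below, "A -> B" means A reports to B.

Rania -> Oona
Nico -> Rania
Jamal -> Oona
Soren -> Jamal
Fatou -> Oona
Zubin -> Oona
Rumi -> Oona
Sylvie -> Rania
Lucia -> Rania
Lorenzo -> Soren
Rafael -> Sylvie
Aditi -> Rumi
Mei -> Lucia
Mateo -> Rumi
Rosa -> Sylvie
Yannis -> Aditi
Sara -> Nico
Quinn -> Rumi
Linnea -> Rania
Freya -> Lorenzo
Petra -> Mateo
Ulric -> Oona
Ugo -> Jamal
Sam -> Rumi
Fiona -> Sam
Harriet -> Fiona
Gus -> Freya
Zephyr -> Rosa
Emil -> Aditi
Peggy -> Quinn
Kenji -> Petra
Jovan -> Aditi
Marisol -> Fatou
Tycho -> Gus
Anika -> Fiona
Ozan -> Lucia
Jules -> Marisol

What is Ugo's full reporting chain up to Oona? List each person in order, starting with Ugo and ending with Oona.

Ugo reports to Jamal. Jamal reports to Oona. Oona is at the top.

Ugo -> Jamal -> Oona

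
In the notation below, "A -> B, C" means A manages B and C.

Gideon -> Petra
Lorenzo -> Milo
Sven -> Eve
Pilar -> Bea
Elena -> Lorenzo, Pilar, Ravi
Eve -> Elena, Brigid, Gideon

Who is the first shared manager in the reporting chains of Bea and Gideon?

Eve

Bea's chain of managers is Pilar, Elena, Eve, Sven. Gideon's chain of managers is Eve, Sven. The first manager that appears in both chains is Eve.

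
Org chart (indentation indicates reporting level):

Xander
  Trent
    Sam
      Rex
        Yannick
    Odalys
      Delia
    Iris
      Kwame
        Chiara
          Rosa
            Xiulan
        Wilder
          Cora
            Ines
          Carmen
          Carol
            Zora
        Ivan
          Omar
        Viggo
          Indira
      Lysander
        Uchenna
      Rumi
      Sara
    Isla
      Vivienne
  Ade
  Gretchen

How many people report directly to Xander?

3

Xander directly manages Trent, Ade, Gretchen. That is 3 direct reports.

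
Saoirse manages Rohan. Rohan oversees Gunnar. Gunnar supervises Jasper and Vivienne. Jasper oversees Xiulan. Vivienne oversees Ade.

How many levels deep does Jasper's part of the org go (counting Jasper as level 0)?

The longest chain under Jasper runs Jasper → Xiulan, which is 1 level below Jasper.

1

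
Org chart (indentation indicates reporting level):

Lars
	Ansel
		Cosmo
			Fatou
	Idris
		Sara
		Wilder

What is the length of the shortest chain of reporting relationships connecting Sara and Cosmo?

4

Sara is 2 levels below Lars, and Cosmo is 2 levels below Lars (their lowest common manager). The shortest path runs up from Sara to Lars and back down to Cosmo: 2 + 2 = 4 links.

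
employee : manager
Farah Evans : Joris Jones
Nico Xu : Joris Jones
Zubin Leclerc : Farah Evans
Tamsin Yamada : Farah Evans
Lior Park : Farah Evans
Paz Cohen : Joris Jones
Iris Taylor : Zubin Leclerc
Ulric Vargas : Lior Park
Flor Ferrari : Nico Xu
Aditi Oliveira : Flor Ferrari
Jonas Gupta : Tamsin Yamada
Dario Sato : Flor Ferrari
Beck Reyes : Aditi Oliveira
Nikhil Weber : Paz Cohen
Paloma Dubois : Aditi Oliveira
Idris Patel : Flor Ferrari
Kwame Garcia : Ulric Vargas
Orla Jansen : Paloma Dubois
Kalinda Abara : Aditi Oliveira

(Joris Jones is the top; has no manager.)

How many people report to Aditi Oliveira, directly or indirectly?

Aditi Oliveira directly manages Beck Reyes, Paloma Dubois, Kalinda Abara. Beck Reyes has no reports. Under Paloma Dubois: Orla Jansen (1). Kalinda Abara has no reports. So Aditi Oliveira's organization is 3 direct reports plus everyone under them: 1 + 2 + 1 = 4.

4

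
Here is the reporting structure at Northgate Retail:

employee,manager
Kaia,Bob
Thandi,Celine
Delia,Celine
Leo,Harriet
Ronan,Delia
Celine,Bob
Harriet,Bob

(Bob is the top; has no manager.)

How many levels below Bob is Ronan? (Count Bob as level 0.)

3

Chain from Ronan up to Bob: Ronan → Delia → Celine → Bob. That is 3 steps up, so Ronan is 3 levels below Bob.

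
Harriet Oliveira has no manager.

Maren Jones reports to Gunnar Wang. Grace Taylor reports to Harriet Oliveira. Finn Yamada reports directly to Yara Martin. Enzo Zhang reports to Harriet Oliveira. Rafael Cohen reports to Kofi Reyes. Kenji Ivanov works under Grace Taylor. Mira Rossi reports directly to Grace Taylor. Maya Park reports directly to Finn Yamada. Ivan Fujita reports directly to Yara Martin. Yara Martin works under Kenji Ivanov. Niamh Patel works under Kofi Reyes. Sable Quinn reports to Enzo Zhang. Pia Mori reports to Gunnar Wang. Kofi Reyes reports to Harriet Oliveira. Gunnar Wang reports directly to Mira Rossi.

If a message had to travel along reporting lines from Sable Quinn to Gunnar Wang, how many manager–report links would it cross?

Sable Quinn is 2 levels below Harriet Oliveira, and Gunnar Wang is 3 levels below Harriet Oliveira (their lowest common manager). The shortest path runs up from Sable Quinn to Harriet Oliveira and back down to Gunnar Wang: 2 + 3 = 5 links.

5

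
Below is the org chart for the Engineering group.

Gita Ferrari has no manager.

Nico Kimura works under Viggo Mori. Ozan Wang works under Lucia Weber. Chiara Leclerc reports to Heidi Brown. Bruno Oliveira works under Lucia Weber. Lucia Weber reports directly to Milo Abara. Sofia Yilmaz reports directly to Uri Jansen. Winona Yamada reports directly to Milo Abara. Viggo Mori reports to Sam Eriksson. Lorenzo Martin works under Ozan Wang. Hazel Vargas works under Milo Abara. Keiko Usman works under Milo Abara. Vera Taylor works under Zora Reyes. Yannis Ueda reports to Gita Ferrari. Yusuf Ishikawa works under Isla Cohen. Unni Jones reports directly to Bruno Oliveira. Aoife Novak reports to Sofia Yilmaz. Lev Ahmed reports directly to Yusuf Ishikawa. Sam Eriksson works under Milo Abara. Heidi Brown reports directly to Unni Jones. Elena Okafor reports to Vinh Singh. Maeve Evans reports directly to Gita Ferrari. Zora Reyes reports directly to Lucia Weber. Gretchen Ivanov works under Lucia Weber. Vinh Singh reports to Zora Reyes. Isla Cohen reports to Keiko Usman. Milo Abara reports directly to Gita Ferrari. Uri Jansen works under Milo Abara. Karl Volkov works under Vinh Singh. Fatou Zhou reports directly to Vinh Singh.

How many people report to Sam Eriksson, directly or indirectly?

Sam Eriksson directly manages Viggo Mori. Under Viggo Mori: Nico Kimura (1). That's 2 in total.

2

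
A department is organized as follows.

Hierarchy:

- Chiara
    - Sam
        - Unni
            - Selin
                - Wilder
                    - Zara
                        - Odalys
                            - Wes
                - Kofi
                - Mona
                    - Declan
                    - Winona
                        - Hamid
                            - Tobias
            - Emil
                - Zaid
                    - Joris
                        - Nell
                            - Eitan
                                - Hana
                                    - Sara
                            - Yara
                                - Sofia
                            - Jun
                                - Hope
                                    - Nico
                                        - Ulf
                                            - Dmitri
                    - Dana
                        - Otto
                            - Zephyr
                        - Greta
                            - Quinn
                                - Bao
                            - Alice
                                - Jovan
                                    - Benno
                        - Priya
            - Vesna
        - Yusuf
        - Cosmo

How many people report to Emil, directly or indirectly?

Emil directly manages Zaid. Under Zaid: Dana, Priya, Greta, Alice, Jovan, Benno, Quinn, Bao, Otto, Zephyr, Joris, Nell, Jun, Hope, Nico, Ulf, Dmitri, Yara, Sofia, Eitan, Hana, Sara (22). That's 23 in total.

23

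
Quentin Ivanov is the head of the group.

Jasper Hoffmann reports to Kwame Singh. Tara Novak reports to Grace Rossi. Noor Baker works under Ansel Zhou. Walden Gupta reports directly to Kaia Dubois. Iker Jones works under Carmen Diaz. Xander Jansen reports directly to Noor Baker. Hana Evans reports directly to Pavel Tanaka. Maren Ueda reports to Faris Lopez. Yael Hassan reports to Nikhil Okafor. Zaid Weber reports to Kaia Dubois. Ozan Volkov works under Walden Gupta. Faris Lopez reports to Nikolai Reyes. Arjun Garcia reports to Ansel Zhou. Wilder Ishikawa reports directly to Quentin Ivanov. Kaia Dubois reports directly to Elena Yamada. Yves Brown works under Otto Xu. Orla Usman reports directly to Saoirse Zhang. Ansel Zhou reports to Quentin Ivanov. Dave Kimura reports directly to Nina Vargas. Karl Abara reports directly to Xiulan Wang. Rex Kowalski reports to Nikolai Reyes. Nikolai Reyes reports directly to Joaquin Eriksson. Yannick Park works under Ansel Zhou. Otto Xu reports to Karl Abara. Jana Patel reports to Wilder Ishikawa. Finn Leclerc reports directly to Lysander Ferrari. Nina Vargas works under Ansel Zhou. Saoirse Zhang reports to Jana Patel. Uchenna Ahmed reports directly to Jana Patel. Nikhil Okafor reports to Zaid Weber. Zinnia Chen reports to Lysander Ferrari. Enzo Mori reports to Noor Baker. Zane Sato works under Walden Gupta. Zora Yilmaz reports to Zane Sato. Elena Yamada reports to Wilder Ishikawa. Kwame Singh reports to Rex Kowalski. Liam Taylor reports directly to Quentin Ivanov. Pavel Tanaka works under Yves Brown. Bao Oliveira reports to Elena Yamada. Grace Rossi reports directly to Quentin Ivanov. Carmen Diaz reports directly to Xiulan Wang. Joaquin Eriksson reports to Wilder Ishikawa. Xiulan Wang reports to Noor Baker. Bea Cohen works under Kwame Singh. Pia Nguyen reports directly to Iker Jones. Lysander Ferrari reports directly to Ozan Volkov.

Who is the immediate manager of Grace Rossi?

Quentin Ivanov

Grace Rossi reports directly to Quentin Ivanov.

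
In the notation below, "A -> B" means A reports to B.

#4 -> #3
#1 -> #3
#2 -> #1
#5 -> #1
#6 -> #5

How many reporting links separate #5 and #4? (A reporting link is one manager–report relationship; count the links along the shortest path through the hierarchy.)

#5 is 2 levels below #3, and #4 is 1 level below #3 (their lowest common manager). The shortest path runs up from #5 to #3 and back down to #4: 2 + 1 = 3 links.

3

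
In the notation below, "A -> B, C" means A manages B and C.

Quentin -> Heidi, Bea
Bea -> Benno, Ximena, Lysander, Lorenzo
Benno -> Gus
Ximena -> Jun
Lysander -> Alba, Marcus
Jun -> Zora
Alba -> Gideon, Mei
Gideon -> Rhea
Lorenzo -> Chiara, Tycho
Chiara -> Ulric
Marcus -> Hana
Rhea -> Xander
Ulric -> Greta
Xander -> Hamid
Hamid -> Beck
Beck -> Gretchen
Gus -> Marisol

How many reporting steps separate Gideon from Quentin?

Chain from Gideon up to Quentin: Gideon → Alba → Lysander → Bea → Quentin. That is 4 steps up, so Gideon is 4 levels below Quentin.

4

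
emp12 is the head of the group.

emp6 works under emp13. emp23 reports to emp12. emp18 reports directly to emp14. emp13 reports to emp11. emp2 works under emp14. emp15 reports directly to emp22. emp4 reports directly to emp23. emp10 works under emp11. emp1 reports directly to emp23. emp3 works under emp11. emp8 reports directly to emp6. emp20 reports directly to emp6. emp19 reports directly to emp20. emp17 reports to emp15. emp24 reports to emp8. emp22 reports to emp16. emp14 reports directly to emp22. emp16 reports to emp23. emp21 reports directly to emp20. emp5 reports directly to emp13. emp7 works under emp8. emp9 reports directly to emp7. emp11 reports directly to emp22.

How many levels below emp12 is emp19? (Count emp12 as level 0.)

Chain from emp19 up to emp12: emp19 → emp20 → emp6 → emp13 → emp11 → emp22 → emp16 → emp23 → emp12. That is 8 steps up, so emp19 is 8 levels below emp12.

8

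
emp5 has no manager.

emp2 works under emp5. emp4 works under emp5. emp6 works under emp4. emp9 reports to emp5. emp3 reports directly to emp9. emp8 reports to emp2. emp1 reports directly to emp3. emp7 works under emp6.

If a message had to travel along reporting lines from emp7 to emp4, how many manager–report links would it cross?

emp7 is in emp4's organization: the chain from emp7 up to emp4 is emp7 → emp6 → emp4, which is 2 links.

2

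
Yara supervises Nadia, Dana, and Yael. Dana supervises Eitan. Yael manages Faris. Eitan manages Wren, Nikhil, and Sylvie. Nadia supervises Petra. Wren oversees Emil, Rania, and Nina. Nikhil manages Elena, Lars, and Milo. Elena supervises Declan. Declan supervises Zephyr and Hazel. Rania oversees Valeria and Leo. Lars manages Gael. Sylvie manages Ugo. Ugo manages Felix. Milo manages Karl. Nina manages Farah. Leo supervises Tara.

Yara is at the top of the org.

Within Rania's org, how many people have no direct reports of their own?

2

The people in Rania's organization with no one reporting to them are Tara, Valeria. That is 2.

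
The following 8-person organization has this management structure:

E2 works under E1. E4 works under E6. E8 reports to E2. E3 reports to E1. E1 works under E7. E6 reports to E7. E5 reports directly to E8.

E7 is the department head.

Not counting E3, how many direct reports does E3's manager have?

1

E3 reports to E1. E1's other direct reports are E2 — 1 peer.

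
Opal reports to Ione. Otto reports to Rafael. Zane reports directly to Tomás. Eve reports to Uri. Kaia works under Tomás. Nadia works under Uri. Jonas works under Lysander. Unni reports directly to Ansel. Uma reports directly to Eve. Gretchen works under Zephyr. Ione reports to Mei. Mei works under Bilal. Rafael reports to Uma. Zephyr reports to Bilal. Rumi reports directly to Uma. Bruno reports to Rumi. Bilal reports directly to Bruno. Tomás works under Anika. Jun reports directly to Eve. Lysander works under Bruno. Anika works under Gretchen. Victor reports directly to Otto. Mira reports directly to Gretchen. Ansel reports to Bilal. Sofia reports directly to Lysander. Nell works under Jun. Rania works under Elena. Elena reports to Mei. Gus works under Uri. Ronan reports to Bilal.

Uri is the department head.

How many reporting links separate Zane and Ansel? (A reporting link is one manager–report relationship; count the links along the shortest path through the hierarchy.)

Zane is 5 levels below Bilal, and Ansel is 1 level below Bilal (their lowest common manager). The shortest path runs up from Zane to Bilal and back down to Ansel: 5 + 1 = 6 links.

6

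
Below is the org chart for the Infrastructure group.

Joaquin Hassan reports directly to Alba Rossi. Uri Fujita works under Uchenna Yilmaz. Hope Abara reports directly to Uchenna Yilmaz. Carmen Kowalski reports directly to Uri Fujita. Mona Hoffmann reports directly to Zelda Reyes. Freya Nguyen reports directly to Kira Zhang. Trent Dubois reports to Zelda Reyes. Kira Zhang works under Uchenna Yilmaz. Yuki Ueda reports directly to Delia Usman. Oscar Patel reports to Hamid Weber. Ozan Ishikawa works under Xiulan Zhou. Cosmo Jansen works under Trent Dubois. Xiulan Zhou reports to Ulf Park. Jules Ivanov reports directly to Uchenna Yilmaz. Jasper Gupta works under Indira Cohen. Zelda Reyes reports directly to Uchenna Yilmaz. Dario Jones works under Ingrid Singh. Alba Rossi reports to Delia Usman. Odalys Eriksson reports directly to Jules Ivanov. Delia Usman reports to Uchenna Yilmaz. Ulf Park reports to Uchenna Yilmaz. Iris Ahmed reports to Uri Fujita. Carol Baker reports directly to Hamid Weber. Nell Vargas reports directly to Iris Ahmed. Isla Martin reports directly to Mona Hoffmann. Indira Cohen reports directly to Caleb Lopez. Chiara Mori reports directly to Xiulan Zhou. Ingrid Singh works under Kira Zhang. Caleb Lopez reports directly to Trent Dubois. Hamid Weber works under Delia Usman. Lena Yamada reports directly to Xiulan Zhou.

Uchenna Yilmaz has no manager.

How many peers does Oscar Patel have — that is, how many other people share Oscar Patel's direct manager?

Oscar Patel reports to Hamid Weber. Hamid Weber's other direct reports are Carol Baker — 1 peer.

1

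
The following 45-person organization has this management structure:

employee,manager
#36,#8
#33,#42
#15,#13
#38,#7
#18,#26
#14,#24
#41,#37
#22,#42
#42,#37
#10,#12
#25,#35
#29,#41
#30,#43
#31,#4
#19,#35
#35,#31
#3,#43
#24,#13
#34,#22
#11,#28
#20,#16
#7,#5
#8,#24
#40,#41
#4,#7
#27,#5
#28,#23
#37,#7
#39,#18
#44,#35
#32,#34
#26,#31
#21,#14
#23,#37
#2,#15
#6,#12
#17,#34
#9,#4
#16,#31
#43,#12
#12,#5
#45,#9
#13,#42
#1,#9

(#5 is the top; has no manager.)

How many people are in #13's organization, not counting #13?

#13 directly manages #24, #15. Under #24: #8, #36, #14, #21 (4). Under #15: #2 (1). So #13's organization is 2 direct reports plus everyone under them: 5 + 2 = 7.

7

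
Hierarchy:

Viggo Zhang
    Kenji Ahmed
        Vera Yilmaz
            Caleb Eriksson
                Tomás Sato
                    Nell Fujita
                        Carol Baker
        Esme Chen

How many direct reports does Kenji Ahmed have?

Kenji Ahmed directly manages Vera Yilmaz, Esme Chen. That is 2 direct reports.

2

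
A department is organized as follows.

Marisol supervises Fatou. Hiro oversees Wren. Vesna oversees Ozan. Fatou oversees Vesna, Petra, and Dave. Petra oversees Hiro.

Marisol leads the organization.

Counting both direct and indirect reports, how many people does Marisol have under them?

7

Marisol directly manages Fatou. Under Fatou: Dave, Petra, Hiro, Wren, Vesna, Ozan (6). That's 7 in total.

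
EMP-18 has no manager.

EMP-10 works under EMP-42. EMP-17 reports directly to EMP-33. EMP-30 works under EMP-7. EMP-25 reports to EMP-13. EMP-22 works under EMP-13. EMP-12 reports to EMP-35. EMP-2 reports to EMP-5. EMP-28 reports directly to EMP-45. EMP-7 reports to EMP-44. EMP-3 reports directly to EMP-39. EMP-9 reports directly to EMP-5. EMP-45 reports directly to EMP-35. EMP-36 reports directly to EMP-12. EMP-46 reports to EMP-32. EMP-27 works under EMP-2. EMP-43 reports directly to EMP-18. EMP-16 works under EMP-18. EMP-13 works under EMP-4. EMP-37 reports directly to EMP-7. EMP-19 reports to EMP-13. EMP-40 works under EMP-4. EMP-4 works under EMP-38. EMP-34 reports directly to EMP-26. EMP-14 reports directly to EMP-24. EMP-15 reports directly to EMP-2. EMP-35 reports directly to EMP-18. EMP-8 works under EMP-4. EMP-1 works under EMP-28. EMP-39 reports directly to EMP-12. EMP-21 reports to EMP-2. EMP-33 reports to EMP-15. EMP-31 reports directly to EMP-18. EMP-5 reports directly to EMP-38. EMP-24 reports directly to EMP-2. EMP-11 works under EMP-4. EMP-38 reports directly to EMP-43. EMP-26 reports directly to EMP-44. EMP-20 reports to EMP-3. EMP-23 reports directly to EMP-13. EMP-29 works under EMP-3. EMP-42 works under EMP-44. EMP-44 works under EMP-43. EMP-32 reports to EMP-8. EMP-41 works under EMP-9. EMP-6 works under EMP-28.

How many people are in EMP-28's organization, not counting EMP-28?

EMP-28 directly manages EMP-6, EMP-1. EMP-6 has no reports. EMP-1 has no reports. So EMP-28's organization is 2 direct reports plus everyone under them: 1 + 1 = 2.

2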